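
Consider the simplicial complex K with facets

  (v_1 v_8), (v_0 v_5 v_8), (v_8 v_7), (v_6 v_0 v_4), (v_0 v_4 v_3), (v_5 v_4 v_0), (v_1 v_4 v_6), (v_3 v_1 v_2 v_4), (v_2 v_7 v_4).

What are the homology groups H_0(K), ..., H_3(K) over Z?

H_0 ≅ Z,  H_1 ≅ Z^2,  H_2 = 0,  H_3 = 0.

Order the vertices as v_0 < v_1 < v_2 < v_3 < v_4 < v_5 < v_6 < v_7 < v_8. Listing each simplex with vertices in this order, K has dimension 3 with simplices:

  0-simplices (9): [v_0], [v_1], [v_2], [v_3], [v_4], [v_5], [v_6], [v_7], [v_8]
  1-simplices (19): (19 of them)
  2-simplices (10): [v_0,v_3,v_4], [v_0,v_4,v_5], [v_0,v_4,v_6], [v_0,v_5,v_8], [v_1,v_2,v_3], [v_1,v_2,v_4], [v_1,v_3,v_4], [v_1,v_4,v_6], [v_2,v_3,v_4], [v_2,v_4,v_7]
  3-simplices (1): [v_1,v_2,v_3,v_4]

so the chain groups are C_0 ≅ Z^9, C_1 ≅ Z^19, C_2 ≅ Z^10, C_3 ≅ Z^1.

Boundary ∂_1: C_1 → C_0 sends each edge [p,q] (with p < q) to q − p. For instance
  ∂[v_4,v_7] = [v_7] − [v_4].
The resulting 9×19 matrix has rank 8, and its Smith normal form has invariant factors (1,1,1,1,1,1,1,1).

∂_2: C_2 → C_1 maps a triangle to the signed sum of its edges. For instance
  ∂[v_0,v_4,v_6] = [v_4,v_6] − [v_0,v_6] + [v_0,v_4],
  ∂[v_1,v_2,v_3] = [v_2,v_3] − [v_1,v_3] + [v_1,v_2].
As a 19×10 matrix over Z this has rank 9, with invariant factors (1,1,1,1,1,1,1,1,1).

∂_3: C_3 → C_2 sends each 3-simplex σ to the alternating sum Σ_i (−1)^i (σ with its i-th vertex removed). For instance
  ∂[v_1,v_2,v_3,v_4] = [v_2,v_3,v_4] − [v_1,v_3,v_4] + [v_1,v_2,v_4] − [v_1,v_2,v_3].
As a 10×1 matrix over Z this has rank 1, with invariant factors (1).

From H_k ≅ ker(∂_k) / im(∂_{k+1}) we obtain:

  H_0: rank C_0 − rank ∂_1 = 9 − 8 = 1, and the invariant factors of ∂_1 are all 1, so H_0 ≅ Z.
  H_1: rank ker ∂_1 − rank ∂_2 = (19 − 8) − 9 = 2, and the invariant factors of ∂_2 are all 1, so H_1 ≅ Z^2.
  H_2: rank ker ∂_2 − rank ∂_3 = (10 − 9) − 1 = 0, and the invariant factors of ∂_3 are all 1, so H_2 ≅ 0.
  H_3: rank ker ∂_3 − rank ∂_4 = (1 − 1) − 0 = 0, and there is no ∂_4, so H_3 ≅ 0.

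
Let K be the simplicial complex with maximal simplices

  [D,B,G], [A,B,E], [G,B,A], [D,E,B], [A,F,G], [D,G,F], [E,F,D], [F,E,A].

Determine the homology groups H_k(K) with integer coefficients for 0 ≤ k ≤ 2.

H_0 ≅ Z,  H_1 = 0,  H_2 ≅ Z.

Fix the vertex order A < B < D < E < F < G and write every simplex with vertices in increasing order. Then dim K = 2 and the simplices of K are:

  0-simplices (6): A, B, D, E, F, G
  1-simplices (12): AB, AE, AF, AG, BD, BE, BG, DE, DF, DG, EF, FG
  2-simplices (8): ABE, ABG, AEF, AFG, BDE, BDG, DEF, DFG

so the chain groups are C_0 ≅ Z^6, C_1 ≅ Z^12, C_2 ≅ Z^8.

The boundary map ∂_1: C_1 → C_0 sends each edge [p,q] (with p < q) to q − p. For instance
  ∂DF = F − D.
As a 6×12 matrix over Z this has rank 5, with invariant factors (1,1,1,1,1).

The boundary map ∂_2: C_2 → C_1 maps a triangle to the signed sum of its edges. For instance
  ∂ABE = BE − AE + AB,
  ∂DFG = FG − DG + DF.
As a 12×8 matrix over Z this has rank 7, with invariant factors (1,1,1,1,1,1,1).

Computing H_k = (kernel of ∂_k) / (image of ∂_{k+1}):

  H_0: rank C_0 − rank ∂_1 = 6 − 5 = 1, and the invariant factors of ∂_1 are all 1, so H_0 = Z.
  H_1: rank ker ∂_1 − rank ∂_2 = (12 − 5) − 7 = 0, and the invariant factors of ∂_2 are all 1, so H_1 = 0.
  H_2: rank ker ∂_2 − rank ∂_3 = (8 − 7) − 0 = 1, and there is no ∂_3, so H_2 = Z.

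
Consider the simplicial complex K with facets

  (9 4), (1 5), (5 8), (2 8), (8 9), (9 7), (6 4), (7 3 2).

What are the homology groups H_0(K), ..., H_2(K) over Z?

We work with the vertex ordering 1 < 2 < 3 < 4 < 5 < 6 < 7 < 8 < 9. The simplices of K, each written with vertices in increasing order, are:

  0-simplices (9): [1], [2], [3], [4], [5], [6], [7], [8], [9]
  1-simplices (10): [1,5], [2,3], [2,7], [2,8], [3,7], [4,6], [4,9], [5,8], [7,9], [8,9]
  2-simplices (1): [2,3,7]

giving chain groups C_0 ≅ Z^9, C_1 ≅ Z^10, C_2 ≅ Z^1.

Boundary ∂_1: C_1 → C_0 sends each edge [p,q] (with p < q) to q − p. For instance
  ∂[2,8] = [8] − [2].
As a 9×10 matrix over Z this has rank 8, with invariant factors (1,1,1,1,1,1,1,1).

The boundary map ∂_2: C_2 → C_1 sends each 2-simplex [p,q,r] to [q,r] − [p,r] + [p,q]. For instance
  ∂[2,3,7] = [3,7] − [2,7] + [2,3].
This gives a 10×1 integer matrix of rank 1; reducing to Smith normal form yields diagonal entries (1).

Now H_k = ker ∂_k / im ∂_{k+1}, so:

  H_0: rank C_0 − rank ∂_1 = 9 − 8 = 1, and the invariant factors of ∂_1 are all 1, so H_0 ≅ Z.
  H_1: rank ker ∂_1 − rank ∂_2 = (10 − 8) − 1 = 1, and the invariant factors of ∂_2 are all 1, so H_1 ≅ Z.
  H_2: rank ker ∂_2 − rank ∂_3 = (1 − 1) − 0 = 0, and there is no ∂_3, so H_2 ≅ 0.

As a check, the Euler characteristic is 9 − 10 + 1 = 0, which agrees with 1 − 1 + 0 = 0.

H_0 ≅ Z,  H_1 ≅ Z,  H_2 = 0.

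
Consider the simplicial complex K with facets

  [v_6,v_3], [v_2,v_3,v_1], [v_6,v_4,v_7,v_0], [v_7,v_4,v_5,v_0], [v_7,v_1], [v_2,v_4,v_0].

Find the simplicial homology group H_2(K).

H_2 ≅ 0.

Take the total order v_0 < v_1 < v_2 < v_3 < v_4 < v_5 < v_6 < v_7 on the vertex set. Then K (dimension 3) consists of the simplices:

  0-simplices (8): [v_0], [v_1], [v_2], [v_3], [v_4], [v_5], [v_6], [v_7]
  1-simplices (16): (16 of them)
  2-simplices (9): [v_0,v_2,v_4], [v_0,v_4,v_5], [v_0,v_4,v_6], [v_0,v_4,v_7], [v_0,v_5,v_7], [v_0,v_6,v_7], [v_1,v_2,v_3], [v_4,v_5,v_7], [v_4,v_6,v_7]
  3-simplices (2): [v_0,v_4,v_5,v_7], [v_0,v_4,v_6,v_7]

giving chain groups C_0 ≅ Z^8, C_1 ≅ Z^16, C_2 ≅ Z^9, C_3 ≅ Z^2.

Boundary ∂_1: C_1 → C_0 is given by ∂[p,q] = [q] − [p].
As a 8×16 matrix over Z this has rank 7, with invariant factors (1,1,1,1,1,1,1).

The boundary map ∂_2: C_2 → C_1 maps a triangle to the signed sum of its edges. For instance
  ∂[v_0,v_5,v_7] = [v_5,v_7] − [v_0,v_7] + [v_0,v_5],
  ∂[v_4,v_6,v_7] = [v_6,v_7] − [v_4,v_7] + [v_4,v_6].
The 16×9 boundary matrix has rank 7 and Smith normal form diag(1,1,1,1,1,1,1).

∂_3: C_3 → C_2 sends each 3-simplex σ to the alternating sum Σ_i (−1)^i (σ with its i-th vertex removed). For instance
  ∂[v_0,v_4,v_6,v_7] = [v_4,v_6,v_7] − [v_0,v_6,v_7] + [v_0,v_4,v_7] − [v_0,v_4,v_6],
  ∂[v_0,v_4,v_5,v_7] = [v_4,v_5,v_7] − [v_0,v_5,v_7] + [v_0,v_4,v_7] − [v_0,v_4,v_5].
As a 9×2 matrix over Z this has rank 2, with invariant factors (1,1).

Now H_k = ker ∂_k / im ∂_{k+1}, so:

  H_2: rank ker ∂_2 − rank ∂_3 = (9 − 7) − 2 = 0, and the invariant factors of ∂_3 are all 1, so H_2 = 0.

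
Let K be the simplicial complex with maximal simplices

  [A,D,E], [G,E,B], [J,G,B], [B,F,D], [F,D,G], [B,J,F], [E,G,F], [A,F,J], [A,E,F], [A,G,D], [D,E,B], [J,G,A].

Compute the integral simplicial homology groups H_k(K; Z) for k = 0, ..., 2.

H_0 ≅ Z,  H_1 ≅ Z/2Z,  H_2 = 0.

We work with the vertex ordering A < B < D < E < F < G < J. The simplices of K, each written with vertices in increasing order, are:

  0-simplices (7): A, B, D, E, F, G, J
  1-simplices (18): AD, AE, AF, AG, AJ, BD, BE, BF, BG, BJ, DE, DF, DG, EF, EG, FG, FJ, GJ
  2-simplices (12): ADE, ADG, AEF, AFJ, AGJ, BDE, BDF, BEG, BFJ, BGJ, DFG, EFG

Hence C_0 ≅ Z^7, C_1 ≅ Z^18, C_2 ≅ Z^12.

∂_1: C_1 → C_0 is given by ∂[p,q] = [q] − [p]. For instance
  ∂AF = F − A.
As a 7×18 matrix over Z this has rank 6, with invariant factors (1,1,1,1,1,1).

The boundary map ∂_2: C_2 → C_1 sends each 2-simplex [p,q,r] to [q,r] − [p,r] + [p,q]. For instance
  ∂AGJ = GJ − AJ + AG,
  ∂BGJ = GJ − BJ + BG.
This gives a 18×12 integer matrix of rank 12; reducing to Smith normal form yields diagonal entries (1,1,1,1,1,1,1,1,1,1,1,2).

Computing H_k = (kernel of ∂_k) / (image of ∂_{k+1}):

  H_0: rank C_0 − rank ∂_1 = 7 − 6 = 1, and the invariant factors of ∂_1 are all 1, so H_0 ≅ Z.
  H_1: rank ker ∂_1 − rank ∂_2 = (18 − 6) − 12 = 0, and ∂_2 has invariant factor 2 > 1, so H_1 ≅ Z/2Z.
  H_2: rank ker ∂_2 − rank ∂_3 = (12 − 12) − 0 = 0, and there is no ∂_3, so H_2 ≅ 0.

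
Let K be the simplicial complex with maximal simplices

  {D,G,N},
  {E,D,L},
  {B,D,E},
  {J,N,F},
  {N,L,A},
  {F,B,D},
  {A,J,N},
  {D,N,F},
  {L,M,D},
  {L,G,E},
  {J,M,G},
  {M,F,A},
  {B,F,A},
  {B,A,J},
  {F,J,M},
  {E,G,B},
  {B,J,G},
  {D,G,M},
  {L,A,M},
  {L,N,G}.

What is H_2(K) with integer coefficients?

Take the total order A < B < D < E < F < G < J < L < M < N on the vertex set. Then K (dimension 2) consists of the simplices:

  0-simplices (10): A, B, D, E, F, G, J, L, M, N
  1-simplices (30): AB, AF, AJ, AL, AM, AN, BD, BE, BF, BG, BJ, DE, DF, DG, DL, DM, DN, EG, EL, FJ, FM, FN, GJ, GL, GM, GN, JM, JN, LM, LN
  2-simplices (20): ABF, ABJ, AFM, AJN, ALM, ALN, BDE, BDF, BEG, BGJ, DEL, DFN, DGM, DGN, DLM, EGL, FJM, FJN, GJM, GLN

so the chain groups are C_0 ≅ Z^10, C_1 ≅ Z^30, C_2 ≅ Z^20.

The boundary map ∂_1: C_1 → C_0 sends each edge [p,q] (with p < q) to q − p. For instance
  ∂AJ = J − A.
The 10×30 boundary matrix has rank 9 and Smith normal form diag(1,1,1,1,1,1,1,1,1).

∂_2: C_2 → C_1 acts by ∂[p,q,r] = [q,r] − [p,r] + [p,q]. For instance
  ∂ALN = LN − AN + AL,
  ∂BDE = DE − BE + BD.
This gives a 30×20 integer matrix of rank 20; reducing to Smith normal form yields diagonal entries (1,1,1,1,1,1,1,1,1,1,1,1,1,1,1,1,1,1,1,2).

Reading off H_k = ker ∂_k / im ∂_{k+1}:

  H_2: rank ker ∂_2 − rank ∂_3 = (20 − 20) − 0 = 0, and there is no ∂_3, so H_2 ≅ 0.

H_2 ≅ 0.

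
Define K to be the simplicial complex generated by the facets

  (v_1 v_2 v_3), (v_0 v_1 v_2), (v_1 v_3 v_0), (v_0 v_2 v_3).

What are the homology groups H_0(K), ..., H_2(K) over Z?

Fix the vertex order v_0 < v_1 < v_2 < v_3 and write every simplex with vertices in increasing order. Then dim K = 2 and the simplices of K are:

  0-simplices (4): [v_0], [v_1], [v_2], [v_3]
  1-simplices (6): [v_0,v_1], [v_0,v_2], [v_0,v_3], [v_1,v_2], [v_1,v_3], [v_2,v_3]
  2-simplices (4): [v_0,v_1,v_2], [v_0,v_1,v_3], [v_0,v_2,v_3], [v_1,v_2,v_3]

giving chain groups C_0 ≅ Z^4, C_1 ≅ Z^6, C_2 ≅ Z^4.

∂_1: C_1 → C_0 maps an edge to its endpoints' difference, ∂[p,q] = q − p.
This gives a 4×6 integer matrix of rank 3; reducing to Smith normal form yields diagonal entries (1,1,1).

Boundary ∂_2: C_2 → C_1 sends each 2-simplex [p,q,r] to [q,r] − [p,r] + [p,q]. For instance
  ∂[v_1,v_2,v_3] = [v_2,v_3] − [v_1,v_3] + [v_1,v_2],
  ∂[v_0,v_1,v_3] = [v_1,v_3] − [v_0,v_3] + [v_0,v_1].
The resulting 6×4 matrix has rank 3, and its Smith normal form has invariant factors (1,1,1).

Reading off H_k = ker ∂_k / im ∂_{k+1}:

  H_0: rank C_0 − rank ∂_1 = 4 − 3 = 1, and the invariant factors of ∂_1 are all 1, so H_0 ≅ Z.
  H_1: rank ker ∂_1 − rank ∂_2 = (6 − 3) − 3 = 0, and the invariant factors of ∂_2 are all 1, so H_1 ≅ 0.
  H_2: rank ker ∂_2 − rank ∂_3 = (4 − 3) − 0 = 1, and there is no ∂_3, so H_2 ≅ Z.

(K is a triangulation of the 2-sphere S^2.)

H_0 ≅ Z,  H_1 = 0,  H_2 ≅ Z.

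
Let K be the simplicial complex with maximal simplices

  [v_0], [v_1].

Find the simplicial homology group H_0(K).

H_0 = Z^2.

K has 2 vertices.
rank ∂_0 = 0, rank ∂_1 = 0 ⇒ b_0 = 2 − 0 − 0 = 2. So H_0 = Z^2.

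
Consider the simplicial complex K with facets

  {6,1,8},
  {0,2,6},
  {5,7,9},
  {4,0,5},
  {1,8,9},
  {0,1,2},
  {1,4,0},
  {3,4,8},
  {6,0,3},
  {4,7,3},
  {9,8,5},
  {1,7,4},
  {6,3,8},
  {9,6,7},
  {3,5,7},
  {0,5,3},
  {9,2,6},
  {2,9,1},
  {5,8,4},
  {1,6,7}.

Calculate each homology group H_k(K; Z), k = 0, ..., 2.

Order the vertices as 0 < 1 < 2 < 3 < 4 < 5 < 6 < 7 < 8 < 9. Listing each simplex with vertices in this order, K has dimension 2 with simplices:

  0-simplices (10): [0], [1], [2], [3], [4], [5], [6], [7], [8], [9]
  1-simplices (30): (30 of them)
  2-simplices (20): (20 of them)

giving chain groups C_0 ≅ Z^10, C_1 ≅ Z^30, C_2 ≅ Z^20.

The boundary map ∂_1: C_1 → C_0 is given by ∂[p,q] = [q] − [p]. For instance
  ∂[0,5] = [5] − [0].
As a 10×30 matrix over Z this has rank 9, with invariant factors (1,1,1,1,1,1,1,1,1).

∂_2: C_2 → C_1 maps a triangle to the signed sum of its edges. For instance
  ∂[3,4,8] = [4,8] − [3,8] + [3,4],
  ∂[2,6,9] = [6,9] − [2,9] + [2,6].
This gives a 30×20 integer matrix of rank 20; reducing to Smith normal form yields diagonal entries (1,1,1,1,1,1,1,1,1,1,1,1,1,1,1,1,1,1,1,2).

From H_k ≅ ker(∂_k) / im(∂_{k+1}) we obtain:

  H_0: rank C_0 − rank ∂_1 = 10 − 9 = 1, and the invariant factors of ∂_1 are all 1, so H_0 ≅ Z.
  H_1: rank ker ∂_1 − rank ∂_2 = (30 − 9) − 20 = 1, and ∂_2 has invariant factor 2 > 1, so H_1 ≅ Z ⊕ Z/2.
  H_2: rank ker ∂_2 − rank ∂_3 = (20 − 20) − 0 = 0, and there is no ∂_3, so H_2 ≅ 0.

As a check, the Euler characteristic is 10 − 30 + 20 = 0, which agrees with 1 − 1 + 0 = 0.

H_0 = Z,  H_1 = Z ⊕ Z/2,  H_2 = 0.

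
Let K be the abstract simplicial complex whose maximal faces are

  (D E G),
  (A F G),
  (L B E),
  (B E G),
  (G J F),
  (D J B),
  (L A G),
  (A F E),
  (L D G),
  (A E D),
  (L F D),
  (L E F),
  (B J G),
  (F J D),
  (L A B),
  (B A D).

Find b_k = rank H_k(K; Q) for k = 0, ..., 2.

b_0 = 1, b_1 = 2, b_2 = 1.

Take the total order A < B < D < E < F < G < J < L on the vertex set. Then K (dimension 2) consists of the simplices:

  0-simplices (8): A, B, D, E, F, G, J, L
  1-simplices (24): AB, AD, AE, AF, AG, AL, BD, BE, BG, BJ, BL, DE, DF, DG, DJ, DL, EF, EG, EL, FG, FJ, FL, GJ, GL
  2-simplices (16): ABD, ABL, ADE, AEF, AFG, AGL, BDJ, BEG, BEL, BGJ, DEG, DFJ, DFL, DGL, EFL, FGJ

so the chain groups are C_0 ≅ Z^8, C_1 ≅ Z^24, C_2 ≅ Z^16.

∂_1: C_1 → C_0 is given by ∂[p,q] = [q] − [p]. For instance
  ∂DG = G − D.
The resulting 8×24 matrix has rank 7, and its Smith normal form has invariant factors (1,1,1,1,1,1,1).

Boundary ∂_2: C_2 → C_1 maps a triangle to the signed sum of its edges. For instance
  ∂ADE = DE − AE + AD,
  ∂BDJ = DJ − BJ + BD.
The resulting 24×16 matrix has rank 15, and its Smith normal form has invariant factors (1,1,1,1,1,1,1,1,1,1,1,1,1,1,1).

Computing H_k = (kernel of ∂_k) / (image of ∂_{k+1}):

  H_0: rank C_0 − rank ∂_1 = 8 − 7 = 1, and the invariant factors of ∂_1 are all 1, so H_0 = Z.
  H_1: rank ker ∂_1 − rank ∂_2 = (24 − 7) − 15 = 2, and the invariant factors of ∂_2 are all 1, so H_1 = Z^2.
  H_2: rank ker ∂_2 − rank ∂_3 = (16 − 15) − 0 = 1, and there is no ∂_3, so H_2 = Z.

(K is a triangulation of the torus T^2.)

Hence the Betti numbers are b_0 = 1, b_1 = 2, b_2 = 1.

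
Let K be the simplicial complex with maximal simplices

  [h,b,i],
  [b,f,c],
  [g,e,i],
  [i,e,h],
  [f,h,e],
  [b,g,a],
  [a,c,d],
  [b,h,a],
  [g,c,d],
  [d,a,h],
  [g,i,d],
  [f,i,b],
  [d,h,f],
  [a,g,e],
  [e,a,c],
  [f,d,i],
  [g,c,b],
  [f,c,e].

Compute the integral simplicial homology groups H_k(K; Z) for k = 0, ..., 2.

Order the vertices as a < b < c < d < e < f < g < h < i. Listing each simplex with vertices in this order, K has dimension 2 with simplices:

  0-simplices (9): a, b, c, d, e, f, g, h, i
  1-simplices (27): ab, ac, ad, ae, ag, ah, bc, bf, bg, bh, bi, cd, ce, cf, cg, df, dg, dh, di, ef, eg, eh, ei, fh, fi, gi, hi
  2-simplices (18): abg, abh, acd, ace, adh, aeg, bcf, bcg, bfi, bhi, cdg, cef, dfh, dfi, dgi, efh, egi, ehi

so the chain groups are C_0 ≅ Z^9, C_1 ≅ Z^27, C_2 ≅ Z^18.

The boundary map ∂_1: C_1 → C_0 sends each edge [p,q] (with p < q) to q − p. For instance
  ∂bg = g − b.
As a 9×27 matrix over Z this has rank 8, with invariant factors (1,1,1,1,1,1,1,1).

Boundary ∂_2: C_2 → C_1 maps a triangle to the signed sum of its edges. For instance
  ∂ace = ce − ae + ac,
  ∂cdg = dg − cg + cd.
The resulting 27×18 matrix has rank 18, and its Smith normal form has invariant factors (1,1,1,1,1,1,1,1,1,1,1,1,1,1,1,1,1,2).

Computing H_k = (kernel of ∂_k) / (image of ∂_{k+1}):

  H_0: rank C_0 − rank ∂_1 = 9 − 8 = 1, and the invariant factors of ∂_1 are all 1, so H_0 = Z.
  H_1: rank ker ∂_1 − rank ∂_2 = (27 − 8) − 18 = 1, and ∂_2 has invariant factor 2 > 1, so H_1 = Z ⊕ Z/2Z.
  H_2: rank ker ∂_2 − rank ∂_3 = (18 − 18) − 0 = 0, and there is no ∂_3, so H_2 = 0.

H_0 ≅ Z,  H_1 ≅ Z ⊕ Z/2Z,  H_2 = 0.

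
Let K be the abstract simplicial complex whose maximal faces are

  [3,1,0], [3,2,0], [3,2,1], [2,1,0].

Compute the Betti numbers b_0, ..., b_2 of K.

b_0 = 1, b_1 = 0, b_2 = 1.

Order the vertices as 0 < 1 < 2 < 3. Listing each simplex with vertices in this order, K has dimension 2 with simplices:

  0-simplices (4): [0], [1], [2], [3]
  1-simplices (6): [0,1], [0,2], [0,3], [1,2], [1,3], [2,3]
  2-simplices (4): [0,1,2], [0,1,3], [0,2,3], [1,2,3]

so the chain groups are C_0 ≅ Z^4, C_1 ≅ Z^6, C_2 ≅ Z^4.

The boundary map ∂_1: C_1 → C_0 maps an edge to its endpoints' difference, ∂[p,q] = q − p. For instance
  ∂[1,2] = [2] − [1].
As a 4×6 matrix over Z this has rank 3, with invariant factors (1,1,1).

Boundary ∂_2: C_2 → C_1 acts by ∂[p,q,r] = [q,r] − [p,r] + [p,q]. For instance
  ∂[0,1,3] = [1,3] − [0,3] + [0,1],
  ∂[0,1,2] = [1,2] − [0,2] + [0,1].
This gives a 6×4 integer matrix of rank 3; reducing to Smith normal form yields diagonal entries (1,1,1).

Computing H_k = (kernel of ∂_k) / (image of ∂_{k+1}):

  H_0: rank C_0 − rank ∂_1 = 4 − 3 = 1, and the invariant factors of ∂_1 are all 1, so H_0 = Z.
  H_1: rank ker ∂_1 − rank ∂_2 = (6 − 3) − 3 = 0, and the invariant factors of ∂_2 are all 1, so H_1 = 0.
  H_2: rank ker ∂_2 − rank ∂_3 = (4 − 3) − 0 = 1, and there is no ∂_3, so H_2 = Z.

Hence the Betti numbers are b_0 = 1, b_1 = 0, b_2 = 1.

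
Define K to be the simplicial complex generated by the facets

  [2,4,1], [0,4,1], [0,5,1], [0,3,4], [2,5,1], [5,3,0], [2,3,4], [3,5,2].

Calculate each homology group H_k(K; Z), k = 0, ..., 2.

H_0 = Z,  H_1 = 0,  H_2 = Z.

We work with the vertex ordering 0 < 1 < 2 < 3 < 4 < 5. The simplices of K, each written with vertices in increasing order, are:

  0-simplices (6): [0], [1], [2], [3], [4], [5]
  1-simplices (12): [0,1], [0,3], [0,4], [0,5], [1,2], [1,4], [1,5], [2,3], [2,4], [2,5], [3,4], [3,5]
  2-simplices (8): [0,1,4], [0,1,5], [0,3,4], [0,3,5], [1,2,4], [1,2,5], [2,3,4], [2,3,5]

so the chain groups are C_0 ≅ Z^6, C_1 ≅ Z^12, C_2 ≅ Z^8.

The boundary map ∂_1: C_1 → C_0 is given by ∂[p,q] = [q] − [p]. For instance
  ∂[3,4] = [4] − [3].
This gives a 6×12 integer matrix of rank 5; reducing to Smith normal form yields diagonal entries (1,1,1,1,1).

∂_2: C_2 → C_1 acts by ∂[p,q,r] = [q,r] − [p,r] + [p,q]. For instance
  ∂[0,1,4] = [1,4] − [0,4] + [0,1],
  ∂[1,2,5] = [2,5] − [1,5] + [1,2].
As a 12×8 matrix over Z this has rank 7, with invariant factors (1,1,1,1,1,1,1).

Computing H_k = (kernel of ∂_k) / (image of ∂_{k+1}):

  H_0: rank C_0 − rank ∂_1 = 6 − 5 = 1, and the invariant factors of ∂_1 are all 1, so H_0 ≅ Z.
  H_1: rank ker ∂_1 − rank ∂_2 = (12 − 5) − 7 = 0, and the invariant factors of ∂_2 are all 1, so H_1 ≅ 0.
  H_2: rank ker ∂_2 − rank ∂_3 = (8 − 7) − 0 = 1, and there is no ∂_3, so H_2 ≅ Z.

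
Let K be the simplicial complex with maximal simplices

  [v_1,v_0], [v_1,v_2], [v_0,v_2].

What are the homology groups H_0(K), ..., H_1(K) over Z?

Fix the vertex order v_0 < v_1 < v_2 and write every simplex with vertices in increasing order. Then dim K = 1 and the simplices of K are:

  0-simplices (3): [v_0], [v_1], [v_2]
  1-simplices (3): [v_0,v_1], [v_0,v_2], [v_1,v_2]

so the chain groups are C_0 ≅ Z^3, C_1 ≅ Z^3.

∂_1: C_1 → C_0 is given by ∂[p,q] = [q] − [p].
This gives a 3×3 integer matrix of rank 2; reducing to Smith normal form yields diagonal entries (1,1).

Reading off H_k = ker ∂_k / im ∂_{k+1}:

  H_0: rank C_0 − rank ∂_1 = 3 − 2 = 1, and the invariant factors of ∂_1 are all 1, so H_0 ≅ Z.
  H_1: rank ker ∂_1 − rank ∂_2 = (3 − 2) − 0 = 1, and there is no ∂_2, so H_1 ≅ Z.

(K is a triangulation of the circle S^1.)

H_0 ≅ Z,  H_1 ≅ Z.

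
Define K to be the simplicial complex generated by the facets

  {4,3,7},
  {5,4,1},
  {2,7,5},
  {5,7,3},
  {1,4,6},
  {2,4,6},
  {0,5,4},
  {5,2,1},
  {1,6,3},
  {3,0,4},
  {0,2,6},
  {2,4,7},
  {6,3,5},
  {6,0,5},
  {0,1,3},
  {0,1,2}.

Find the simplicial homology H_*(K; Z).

H_0 = Z,  H_1 = Z^2,  H_2 = Z.

K has 8 vertices, 24 edges, 16 triangles.
rank ∂_0 = 0, rank ∂_1 = 7 ⇒ b_0 = 8 − 0 − 7 = 1; all invariant factors of ∂_1 are 1 so no torsion. So H_0 ≅ Z.
rank ∂_1 = 7, rank ∂_2 = 15 ⇒ b_1 = 24 − 7 − 15 = 2; all invariant factors of ∂_2 are 1 so no torsion. So H_1 ≅ Z^2.
rank ∂_2 = 15, rank ∂_3 = 0 ⇒ b_2 = 16 − 15 − 0 = 1. So H_2 ≅ Z.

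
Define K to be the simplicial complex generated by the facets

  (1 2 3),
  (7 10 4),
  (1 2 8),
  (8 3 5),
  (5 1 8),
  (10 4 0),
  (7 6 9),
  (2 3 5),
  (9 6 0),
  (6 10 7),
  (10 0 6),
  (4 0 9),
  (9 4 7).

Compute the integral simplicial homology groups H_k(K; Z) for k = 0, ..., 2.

Fix the vertex order 0 < 1 < 2 < 3 < 4 < 5 < 6 < 7 < 8 < 9 < 10 and write every simplex with vertices in increasing order. Then dim K = 2 and the simplices of K are:

  0-simplices (11): [0], [1], [2], [3], [4], [5], [6], [7], [8], [9], [10]
  1-simplices (22): [0,4], [0,6], [0,9], [0,10], [1,2], [1,3], [1,5], [1,8], [2,3], [2,5], [2,8], [3,5], [3,8], [4,7], [4,9], [4,10], [5,8], [6,7], [6,9], [6,10], [7,9], [7,10]
  2-simplices (13): [0,4,9], [0,4,10], [0,6,9], [0,6,10], [1,2,3], [1,2,8], [1,5,8], [2,3,5], [3,5,8], [4,7,9], [4,7,10], [6,7,9], [6,7,10]

so the chain groups are C_0 ≅ Z^11, C_1 ≅ Z^22, C_2 ≅ Z^13.

∂_1: C_1 → C_0 sends each edge [p,q] (with p < q) to q − p. For instance
  ∂[2,3] = [3] − [2].
As a 11×22 matrix over Z this has rank 9, with invariant factors (1,1,1,1,1,1,1,1,1).

The boundary map ∂_2: C_2 → C_1 acts by ∂[p,q,r] = [q,r] − [p,r] + [p,q]. For instance
  ∂[0,4,10] = [4,10] − [0,10] + [0,4],
  ∂[0,4,9] = [4,9] − [0,9] + [0,4].
As a 22×13 matrix over Z this has rank 12, with invariant factors (1,1,1,1,1,1,1,1,1,1,1,1).

Computing H_k = (kernel of ∂_k) / (image of ∂_{k+1}):

  H_0: rank C_0 − rank ∂_1 = 11 − 9 = 2, and the invariant factors of ∂_1 are all 1, so H_0 ≅ Z^2.
  H_1: rank ker ∂_1 − rank ∂_2 = (22 − 9) − 12 = 1, and the invariant factors of ∂_2 are all 1, so H_1 ≅ Z.
  H_2: rank ker ∂_2 − rank ∂_3 = (13 − 12) − 0 = 1, and there is no ∂_3, so H_2 ≅ Z.

As a check, the Euler characteristic is 11 − 22 + 13 = 2, which agrees with 2 − 1 + 1 = 2.

H_0 ≅ Z^2,  H_1 ≅ Z,  H_2 ≅ Z.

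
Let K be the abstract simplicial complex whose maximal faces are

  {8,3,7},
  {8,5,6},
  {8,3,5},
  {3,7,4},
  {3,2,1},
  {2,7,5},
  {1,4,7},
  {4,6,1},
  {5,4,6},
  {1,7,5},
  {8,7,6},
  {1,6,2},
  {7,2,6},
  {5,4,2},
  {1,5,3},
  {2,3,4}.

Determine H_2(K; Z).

H_2 = Z.

Take the total order 1 < 2 < 3 < 4 < 5 < 6 < 7 < 8 on the vertex set. Then K (dimension 2) consists of the simplices:

  0-simplices (8): [1], [2], [3], [4], [5], [6], [7], [8]
  1-simplices (24): (24 of them)
  2-simplices (16): [1,2,3], [1,2,6], [1,3,5], [1,4,6], [1,4,7], [1,5,7], [2,3,4], [2,4,5], [2,5,7], [2,6,7], [3,4,7], [3,5,8], [3,7,8], [4,5,6], [5,6,8], [6,7,8]

giving chain groups C_0 ≅ Z^8, C_1 ≅ Z^24, C_2 ≅ Z^16.

Boundary ∂_1: C_1 → C_0 sends each edge [p,q] (with p < q) to q − p. For instance
  ∂[1,4] = [4] − [1].
As a 8×24 matrix over Z this has rank 7, with invariant factors (1,1,1,1,1,1,1).

Boundary ∂_2: C_2 → C_1 acts by ∂[p,q,r] = [q,r] − [p,r] + [p,q]. For instance
  ∂[1,4,6] = [4,6] − [1,6] + [1,4],
  ∂[1,4,7] = [4,7] − [1,7] + [1,4].
The resulting 24×16 matrix has rank 15, and its Smith normal form has invariant factors (1,1,1,1,1,1,1,1,1,1,1,1,1,1,1).

Computing H_k = (kernel of ∂_k) / (image of ∂_{k+1}):

  H_2: rank ker ∂_2 − rank ∂_3 = (16 − 15) − 0 = 1, and there is no ∂_3, so H_2 = Z.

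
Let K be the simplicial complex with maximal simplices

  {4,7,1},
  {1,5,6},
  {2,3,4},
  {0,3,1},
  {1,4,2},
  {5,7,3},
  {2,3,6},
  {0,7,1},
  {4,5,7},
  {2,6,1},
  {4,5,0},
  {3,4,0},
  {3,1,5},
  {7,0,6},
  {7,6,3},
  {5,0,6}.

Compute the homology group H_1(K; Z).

Fix the vertex order 0 < 1 < 2 < 3 < 4 < 5 < 6 < 7 and write every simplex with vertices in increasing order. Then dim K = 2 and the simplices of K are:

  0-simplices (8): [0], [1], [2], [3], [4], [5], [6], [7]
  1-simplices (24): (24 of them)
  2-simplices (16): [0,1,3], [0,1,7], [0,3,4], [0,4,5], [0,5,6], [0,6,7], [1,2,4], [1,2,6], [1,3,5], [1,4,7], [1,5,6], [2,3,4], [2,3,6], [3,5,7], [3,6,7], [4,5,7]

Hence C_0 ≅ Z^8, C_1 ≅ Z^24, C_2 ≅ Z^16.

Boundary ∂_1: C_1 → C_0 sends each edge [p,q] (with p < q) to q − p.
The resulting 8×24 matrix has rank 7, and its Smith normal form has invariant factors (1,1,1,1,1,1,1).

Boundary ∂_2: C_2 → C_1 maps a triangle to the signed sum of its edges. For instance
  ∂[0,4,5] = [4,5] − [0,5] + [0,4],
  ∂[0,6,7] = [6,7] − [0,7] + [0,6].
As a 24×16 matrix over Z this has rank 15, with invariant factors (1,1,1,1,1,1,1,1,1,1,1,1,1,1,1).

Now H_k = ker ∂_k / im ∂_{k+1}, so:

  H_1: rank ker ∂_1 − rank ∂_2 = (24 − 7) − 15 = 2, and the invariant factors of ∂_2 are all 1, so H_1 ≅ Z^2.

H_1 ≅ Z^2.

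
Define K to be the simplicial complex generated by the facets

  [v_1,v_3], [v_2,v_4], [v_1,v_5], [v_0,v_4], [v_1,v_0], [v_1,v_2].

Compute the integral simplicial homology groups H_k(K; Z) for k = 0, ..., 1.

H_0 = Z,  H_1 = Z.

Take the total order v_0 < v_1 < v_2 < v_3 < v_4 < v_5 on the vertex set. Then K (dimension 1) consists of the simplices:

  0-simplices (6): [v_0], [v_1], [v_2], [v_3], [v_4], [v_5]
  1-simplices (6): [v_0,v_1], [v_0,v_4], [v_1,v_2], [v_1,v_3], [v_1,v_5], [v_2,v_4]

giving chain groups C_0 ≅ Z^6, C_1 ≅ Z^6.

The boundary map ∂_1: C_1 → C_0 is given by ∂[p,q] = [q] − [p]. For instance
  ∂[v_1,v_5] = [v_5] − [v_1].
The resulting 6×6 matrix has rank 5, and its Smith normal form has invariant factors (1,1,1,1,1).

Now H_k = ker ∂_k / im ∂_{k+1}, so:

  H_0: rank C_0 − rank ∂_1 = 6 − 5 = 1, and the invariant factors of ∂_1 are all 1, so H_0 ≅ Z.
  H_1: rank ker ∂_1 − rank ∂_2 = (6 − 5) − 0 = 1, and there is no ∂_2, so H_1 ≅ Z.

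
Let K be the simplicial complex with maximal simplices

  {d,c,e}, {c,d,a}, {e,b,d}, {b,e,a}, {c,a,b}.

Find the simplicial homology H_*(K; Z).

H_0 ≅ Z,  H_1 ≅ Z,  H_2 = 0.

We work with the vertex ordering a < b < c < d < e. The simplices of K, each written with vertices in increasing order, are:

  0-simplices (5): a, b, c, d, e
  1-simplices (10): ab, ac, ad, ae, bc, bd, be, cd, ce, de
  2-simplices (5): abc, abe, acd, bde, cde

Hence C_0 ≅ Z^5, C_1 ≅ Z^10, C_2 ≅ Z^5.

Boundary ∂_1: C_1 → C_0 maps an edge to its endpoints' difference, ∂[p,q] = q − p.
The 5×10 boundary matrix has rank 4 and Smith normal form diag(1,1,1,1).

∂_2: C_2 → C_1 sends each 2-simplex [p,q,r] to [q,r] − [p,r] + [p,q]. For instance
  ∂acd = cd − ad + ac,
  ∂bde = de − be + bd.
As a 10×5 matrix over Z this has rank 5, with invariant factors (1,1,1,1,1).

From H_k ≅ ker(∂_k) / im(∂_{k+1}) we obtain:

  H_0: rank C_0 − rank ∂_1 = 5 − 4 = 1, and the invariant factors of ∂_1 are all 1, so H_0 = Z.
  H_1: rank ker ∂_1 − rank ∂_2 = (10 − 4) − 5 = 1, and the invariant factors of ∂_2 are all 1, so H_1 = Z.
  H_2: rank ker ∂_2 − rank ∂_3 = (5 − 5) − 0 = 0, and there is no ∂_3, so H_2 = 0.

As a check, the Euler characteristic is 5 − 10 + 5 = 0, which agrees with 1 − 1 + 0 = 0.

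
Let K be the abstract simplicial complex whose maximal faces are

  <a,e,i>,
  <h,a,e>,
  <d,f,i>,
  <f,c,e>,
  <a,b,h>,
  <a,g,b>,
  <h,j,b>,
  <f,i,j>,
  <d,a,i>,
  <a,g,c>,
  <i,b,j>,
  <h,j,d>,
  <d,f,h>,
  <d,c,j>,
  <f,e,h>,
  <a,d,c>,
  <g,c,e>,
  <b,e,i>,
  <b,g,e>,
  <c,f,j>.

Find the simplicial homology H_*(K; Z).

We work with the vertex ordering a < b < c < d < e < f < g < h < i < j. The simplices of K, each written with vertices in increasing order, are:

  0-simplices (10): a, b, c, d, e, f, g, h, i, j
  1-simplices (30): ab, ac, ad, ae, ag, ah, ai, be, bg, bh, bi, bj, cd, ce, cf, cg, cj, df, dh, di, dj, ef, eg, eh, ei, fh, fi, fj, hj, ij
  2-simplices (20): abg, abh, acd, acg, adi, aeh, aei, beg, bei, bhj, bij, cdj, cef, ceg, cfj, dfh, dfi, dhj, efh, fij

Hence C_0 ≅ Z^10, C_1 ≅ Z^30, C_2 ≅ Z^20.

The boundary map ∂_1: C_1 → C_0 sends each edge [p,q] (with p < q) to q − p. For instance
  ∂ae = e − a.
This gives a 10×30 integer matrix of rank 9; reducing to Smith normal form yields diagonal entries (1,1,1,1,1,1,1,1,1).

∂_2: C_2 → C_1 acts by ∂[p,q,r] = [q,r] − [p,r] + [p,q]. For instance
  ∂bhj = hj − bj + bh,
  ∂aei = ei − ai + ae.
As a 30×20 matrix over Z this has rank 20, with invariant factors (1,1,1,1,1,1,1,1,1,1,1,1,1,1,1,1,1,1,1,2).

Reading off H_k = ker ∂_k / im ∂_{k+1}:

  H_0: rank C_0 − rank ∂_1 = 10 − 9 = 1, and the invariant factors of ∂_1 are all 1, so H_0 ≅ Z.
  H_1: rank ker ∂_1 − rank ∂_2 = (30 − 9) − 20 = 1, and ∂_2 has invariant factor 2 > 1, so H_1 ≅ Z ⊕ Z_2.
  H_2: rank ker ∂_2 − rank ∂_3 = (20 − 20) − 0 = 0, and there is no ∂_3, so H_2 ≅ 0.

As a check, the Euler characteristic is 10 − 30 + 20 = 0, which agrees with 1 − 1 + 0 = 0.
(K is a triangulation of the Klein bottle.)

H_0 ≅ Z,  H_1 ≅ Z ⊕ Z_2,  H_2 = 0.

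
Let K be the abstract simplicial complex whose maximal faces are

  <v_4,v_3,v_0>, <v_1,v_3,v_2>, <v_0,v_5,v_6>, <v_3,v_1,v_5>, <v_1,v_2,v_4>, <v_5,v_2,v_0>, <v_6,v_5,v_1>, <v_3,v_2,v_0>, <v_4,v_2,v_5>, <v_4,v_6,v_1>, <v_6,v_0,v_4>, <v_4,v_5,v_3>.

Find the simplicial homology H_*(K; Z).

H_0 = Z,  H_1 = Z/2Z,  H_2 = 0.

Take the total order v_0 < v_1 < v_2 < v_3 < v_4 < v_5 < v_6 on the vertex set. Then K (dimension 2) consists of the simplices:

  0-simplices (7): [v_0], [v_1], [v_2], [v_3], [v_4], [v_5], [v_6]
  1-simplices (18): (18 of them)
  2-simplices (12): (12 of them)

giving chain groups C_0 ≅ Z^7, C_1 ≅ Z^18, C_2 ≅ Z^12.

∂_1: C_1 → C_0 sends each edge [p,q] (with p < q) to q − p.
As a 7×18 matrix over Z this has rank 6, with invariant factors (1,1,1,1,1,1).

The boundary map ∂_2: C_2 → C_1 acts by ∂[p,q,r] = [q,r] − [p,r] + [p,q]. For instance
  ∂[v_1,v_2,v_3] = [v_2,v_3] − [v_1,v_3] + [v_1,v_2],
  ∂[v_0,v_2,v_5] = [v_2,v_5] − [v_0,v_5] + [v_0,v_2].
This gives a 18×12 integer matrix of rank 12; reducing to Smith normal form yields diagonal entries (1,1,1,1,1,1,1,1,1,1,1,2).

From H_k ≅ ker(∂_k) / im(∂_{k+1}) we obtain:

  H_0: rank C_0 − rank ∂_1 = 7 − 6 = 1, and the invariant factors of ∂_1 are all 1, so H_0 = Z.
  H_1: rank ker ∂_1 − rank ∂_2 = (18 − 6) − 12 = 0, and ∂_2 has invariant factor 2 > 1, so H_1 = Z/2Z.
  H_2: rank ker ∂_2 − rank ∂_3 = (12 − 12) − 0 = 0, and there is no ∂_3, so H_2 = 0.

As a check, the Euler characteristic is 7 − 18 + 12 = 1, which agrees with 1 − 0 + 0 = 1.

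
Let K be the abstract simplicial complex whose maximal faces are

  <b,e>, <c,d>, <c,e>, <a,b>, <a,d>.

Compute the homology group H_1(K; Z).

H_1 = Z.

Order the vertices as a < b < c < d < e. Listing each simplex with vertices in this order, K has dimension 1 with simplices:

  0-simplices (5): a, b, c, d, e
  1-simplices (5): ab, ad, be, cd, ce

Hence C_0 ≅ Z^5, C_1 ≅ Z^5.

The boundary map ∂_1: C_1 → C_0 maps an edge to its endpoints' difference, ∂[p,q] = q − p. For instance
  ∂ab = b − a.
As a 5×5 matrix over Z this has rank 4, with invariant factors (1,1,1,1).

Now H_k = ker ∂_k / im ∂_{k+1}, so:

  H_1: rank ker ∂_1 − rank ∂_2 = (5 − 4) − 0 = 1, and there is no ∂_2, so H_1 ≅ Z.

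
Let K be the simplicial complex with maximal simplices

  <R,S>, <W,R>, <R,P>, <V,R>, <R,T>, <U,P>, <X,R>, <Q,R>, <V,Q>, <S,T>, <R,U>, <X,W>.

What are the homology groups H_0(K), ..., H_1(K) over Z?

Take the total order P < Q < R < S < T < U < V < W < X on the vertex set. Then K (dimension 1) consists of the simplices:

  0-simplices (9): P, Q, R, S, T, U, V, W, X
  1-simplices (12): PR, PU, QR, QV, RS, RT, RU, RV, RW, RX, ST, WX

Hence C_0 ≅ Z^9, C_1 ≅ Z^12.

Boundary ∂_1: C_1 → C_0 is given by ∂[p,q] = [q] − [p]. For instance
  ∂PR = R − P.
This gives a 9×12 integer matrix of rank 8; reducing to Smith normal form yields diagonal entries (1,1,1,1,1,1,1,1).

Computing H_k = (kernel of ∂_k) / (image of ∂_{k+1}):

  H_0: rank C_0 − rank ∂_1 = 9 − 8 = 1, and the invariant factors of ∂_1 are all 1, so H_0 = Z.
  H_1: rank ker ∂_1 − rank ∂_2 = (12 − 8) − 0 = 4, and there is no ∂_2, so H_1 = Z^4.

As a check, the Euler characteristic is 9 − 12 = -3, which agrees with 1 − 4 = -3.
(K is a triangulation of a wedge of 4 circles.)

H_0 ≅ Z,  H_1 ≅ Z^4.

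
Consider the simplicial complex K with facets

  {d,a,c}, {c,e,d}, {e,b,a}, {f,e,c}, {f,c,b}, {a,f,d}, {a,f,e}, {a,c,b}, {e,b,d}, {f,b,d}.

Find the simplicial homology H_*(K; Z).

H_0 = Z,  H_1 = Z/2,  H_2 = 0.

Take the total order a < b < c < d < e < f on the vertex set. Then K (dimension 2) consists of the simplices:

  0-simplices (6): a, b, c, d, e, f
  1-simplices (15): ab, ac, ad, ae, af, bc, bd, be, bf, cd, ce, cf, de, df, ef
  2-simplices (10): abc, abe, acd, adf, aef, bcf, bde, bdf, cde, cef

Hence C_0 ≅ Z^6, C_1 ≅ Z^15, C_2 ≅ Z^10.

The boundary map ∂_1: C_1 → C_0 maps an edge to its endpoints' difference, ∂[p,q] = q − p. For instance
  ∂af = f − a.
The 6×15 boundary matrix has rank 5 and Smith normal form diag(1,1,1,1,1).

Boundary ∂_2: C_2 → C_1 maps a triangle to the signed sum of its edges. For instance
  ∂abe = be − ae + ab,
  ∂aef = ef − af + ae.
The resulting 15×10 matrix has rank 10, and its Smith normal form has invariant factors (1,1,1,1,1,1,1,1,1,2).

Reading off H_k = ker ∂_k / im ∂_{k+1}:

  H_0: rank C_0 − rank ∂_1 = 6 − 5 = 1, and the invariant factors of ∂_1 are all 1, so H_0 ≅ Z.
  H_1: rank ker ∂_1 − rank ∂_2 = (15 − 5) − 10 = 0, and ∂_2 has invariant factor 2 > 1, so H_1 ≅ Z/2.
  H_2: rank ker ∂_2 − rank ∂_3 = (10 − 10) − 0 = 0, and there is no ∂_3, so H_2 ≅ 0.

(K is a triangulation of the real projective plane RP^2.)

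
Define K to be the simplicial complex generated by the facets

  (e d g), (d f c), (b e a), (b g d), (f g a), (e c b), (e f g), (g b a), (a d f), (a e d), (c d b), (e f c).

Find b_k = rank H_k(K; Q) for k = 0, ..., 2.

b_0 = 1, b_1 = 0, b_2 = 0.

Take the total order a < b < c < d < e < f < g on the vertex set. Then K (dimension 2) consists of the simplices:

  0-simplices (7): a, b, c, d, e, f, g
  1-simplices (18): ab, ad, ae, af, ag, bc, bd, be, bg, cd, ce, cf, de, df, dg, ef, eg, fg
  2-simplices (12): abe, abg, ade, adf, afg, bcd, bce, bdg, cdf, cef, deg, efg

so the chain groups are C_0 ≅ Z^7, C_1 ≅ Z^18, C_2 ≅ Z^12.

The boundary map ∂_1: C_1 → C_0 sends each edge [p,q] (with p < q) to q − p. For instance
  ∂af = f − a.
As a 7×18 matrix over Z this has rank 6, with invariant factors (1,1,1,1,1,1).

Boundary ∂_2: C_2 → C_1 maps a triangle to the signed sum of its edges. For instance
  ∂abg = bg − ag + ab,
  ∂afg = fg − ag + af.
The 18×12 boundary matrix has rank 12 and Smith normal form diag(1,1,1,1,1,1,1,1,1,1,1,2).

From H_k ≅ ker(∂_k) / im(∂_{k+1}) we obtain:

  H_0: rank C_0 − rank ∂_1 = 7 − 6 = 1, and the invariant factors of ∂_1 are all 1, so H_0 = Z.
  H_1: rank ker ∂_1 − rank ∂_2 = (18 − 6) − 12 = 0, and ∂_2 has invariant factor 2 > 1, so H_1 = Z/2.
  H_2: rank ker ∂_2 − rank ∂_3 = (12 − 12) − 0 = 0, and there is no ∂_3, so H_2 = 0.

(K is a triangulation of the real projective plane RP^2.)

Hence the Betti numbers are b_0 = 1, b_1 = 0, b_2 = 0.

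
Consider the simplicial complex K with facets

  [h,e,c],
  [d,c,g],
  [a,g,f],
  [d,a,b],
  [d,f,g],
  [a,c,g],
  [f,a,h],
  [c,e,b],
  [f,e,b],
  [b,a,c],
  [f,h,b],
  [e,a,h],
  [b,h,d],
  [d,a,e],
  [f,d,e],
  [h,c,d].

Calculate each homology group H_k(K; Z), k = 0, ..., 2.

H_0 ≅ Z,  H_1 ≅ Z^2,  H_2 ≅ Z.

We work with the vertex ordering a < b < c < d < e < f < g < h. The simplices of K, each written with vertices in increasing order, are:

  0-simplices (8): a, b, c, d, e, f, g, h
  1-simplices (24): ab, ac, ad, ae, af, ag, ah, bc, bd, be, bf, bh, cd, ce, cg, ch, de, df, dg, dh, ef, eh, fg, fh
  2-simplices (16): abc, abd, acg, ade, aeh, afg, afh, bce, bdh, bef, bfh, cdg, cdh, ceh, def, dfg

so the chain groups are C_0 ≅ Z^8, C_1 ≅ Z^24, C_2 ≅ Z^16.

The boundary map ∂_1: C_1 → C_0 is given by ∂[p,q] = [q] − [p]. For instance
  ∂ag = g − a.
As a 8×24 matrix over Z this has rank 7, with invariant factors (1,1,1,1,1,1,1).

∂_2: C_2 → C_1 acts by ∂[p,q,r] = [q,r] − [p,r] + [p,q]. For instance
  ∂def = ef − df + de,
  ∂ceh = eh − ch + ce.
As a 24×16 matrix over Z this has rank 15, with invariant factors (1,1,1,1,1,1,1,1,1,1,1,1,1,1,1).

From H_k ≅ ker(∂_k) / im(∂_{k+1}) we obtain:

  H_0: rank C_0 − rank ∂_1 = 8 − 7 = 1, and the invariant factors of ∂_1 are all 1, so H_0 = Z.
  H_1: rank ker ∂_1 − rank ∂_2 = (24 − 7) − 15 = 2, and the invariant factors of ∂_2 are all 1, so H_1 = Z^2.
  H_2: rank ker ∂_2 − rank ∂_3 = (16 − 15) − 0 = 1, and there is no ∂_3, so H_2 = Z.

As a check, the Euler characteristic is 8 − 24 + 16 = 0, which agrees with 1 − 2 + 1 = 0.
(K is a triangulation of the torus T^2.)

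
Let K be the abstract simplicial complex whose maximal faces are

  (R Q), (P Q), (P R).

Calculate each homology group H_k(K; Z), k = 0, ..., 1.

Fix the vertex order P < Q < R and write every simplex with vertices in increasing order. Then dim K = 1 and the simplices of K are:

  0-simplices (3): P, Q, R
  1-simplices (3): PQ, PR, QR

Hence C_0 ≅ Z^3, C_1 ≅ Z^3.

∂_1: C_1 → C_0 is given by ∂[p,q] = [q] − [p].
As a 3×3 matrix over Z this has rank 2, with invariant factors (1,1).

Now H_k = ker ∂_k / im ∂_{k+1}, so:

  H_0: rank C_0 − rank ∂_1 = 3 − 2 = 1, and the invariant factors of ∂_1 are all 1, so H_0 ≅ Z.
  H_1: rank ker ∂_1 − rank ∂_2 = (3 − 2) − 0 = 1, and there is no ∂_2, so H_1 ≅ Z.

H_0 ≅ Z,  H_1 ≅ Z.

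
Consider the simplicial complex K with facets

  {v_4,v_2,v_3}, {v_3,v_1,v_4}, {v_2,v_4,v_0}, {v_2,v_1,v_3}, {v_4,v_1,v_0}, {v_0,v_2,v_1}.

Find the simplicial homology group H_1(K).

K has 5 vertices, 9 edges, 6 triangles.
rank ∂_1 = 4, rank ∂_2 = 5 ⇒ b_1 = 9 − 4 − 5 = 0; all invariant factors of ∂_2 are 1 so no torsion. So H_1 ≅ 0.

H_1 = 0.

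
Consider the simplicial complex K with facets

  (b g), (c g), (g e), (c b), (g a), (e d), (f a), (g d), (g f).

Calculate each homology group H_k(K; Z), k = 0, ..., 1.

Fix the vertex order a < b < c < d < e < f < g and write every simplex with vertices in increasing order. Then dim K = 1 and the simplices of K are:

  0-simplices (7): a, b, c, d, e, f, g
  1-simplices (9): af, ag, bc, bg, cg, de, dg, eg, fg

Hence C_0 ≅ Z^7, C_1 ≅ Z^9.

∂_1: C_1 → C_0 sends each edge [p,q] (with p < q) to q − p. For instance
  ∂cg = g − c.
The resulting 7×9 matrix has rank 6, and its Smith normal form has invariant factors (1,1,1,1,1,1).

From H_k ≅ ker(∂_k) / im(∂_{k+1}) we obtain:

  H_0: rank C_0 − rank ∂_1 = 7 − 6 = 1, and the invariant factors of ∂_1 are all 1, so H_0 ≅ Z.
  H_1: rank ker ∂_1 − rank ∂_2 = (9 − 6) − 0 = 3, and there is no ∂_2, so H_1 ≅ Z^3.

H_0 ≅ Z,  H_1 ≅ Z^3.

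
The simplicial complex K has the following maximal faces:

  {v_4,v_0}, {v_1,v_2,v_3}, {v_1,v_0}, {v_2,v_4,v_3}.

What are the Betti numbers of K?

Take the total order v_0 < v_1 < v_2 < v_3 < v_4 on the vertex set. Then K (dimension 2) consists of the simplices:

  0-simplices (5): [v_0], [v_1], [v_2], [v_3], [v_4]
  1-simplices (7): [v_0,v_1], [v_0,v_4], [v_1,v_2], [v_1,v_3], [v_2,v_3], [v_2,v_4], [v_3,v_4]
  2-simplices (2): [v_1,v_2,v_3], [v_2,v_3,v_4]

giving chain groups C_0 ≅ Z^5, C_1 ≅ Z^7, C_2 ≅ Z^2.

The boundary map ∂_1: C_1 → C_0 maps an edge to its endpoints' difference, ∂[p,q] = q − p.
This gives a 5×7 integer matrix of rank 4; reducing to Smith normal form yields diagonal entries (1,1,1,1).

∂_2: C_2 → C_1 acts by ∂[p,q,r] = [q,r] − [p,r] + [p,q]. For instance
  ∂[v_2,v_3,v_4] = [v_3,v_4] − [v_2,v_4] + [v_2,v_3],
  ∂[v_1,v_2,v_3] = [v_2,v_3] − [v_1,v_3] + [v_1,v_2].
As a 7×2 matrix over Z this has rank 2, with invariant factors (1,1).

Computing H_k = (kernel of ∂_k) / (image of ∂_{k+1}):

  H_0: rank C_0 − rank ∂_1 = 5 − 4 = 1, and the invariant factors of ∂_1 are all 1, so H_0 ≅ Z.
  H_1: rank ker ∂_1 − rank ∂_2 = (7 − 4) − 2 = 1, and the invariant factors of ∂_2 are all 1, so H_1 ≅ Z.
  H_2: rank ker ∂_2 − rank ∂_3 = (2 − 2) − 0 = 0, and there is no ∂_3, so H_2 ≅ 0.

Hence the Betti numbers are b_0 = 1, b_1 = 1, b_2 = 0.

b_0 = 1, b_1 = 1, b_2 = 0.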